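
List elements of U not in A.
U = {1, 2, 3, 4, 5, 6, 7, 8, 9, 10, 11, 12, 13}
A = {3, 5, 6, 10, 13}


Aᶜ = U \ A = elements in U but not in A
U = {1, 2, 3, 4, 5, 6, 7, 8, 9, 10, 11, 12, 13}
A = {3, 5, 6, 10, 13}
Aᶜ = {1, 2, 4, 7, 8, 9, 11, 12}

Aᶜ = {1, 2, 4, 7, 8, 9, 11, 12}


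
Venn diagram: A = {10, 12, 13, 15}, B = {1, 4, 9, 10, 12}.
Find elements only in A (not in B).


A = {10, 12, 13, 15}
B = {1, 4, 9, 10, 12}
Region: only in A (not in B)
Elements: {13, 15}

Elements only in A (not in B): {13, 15}


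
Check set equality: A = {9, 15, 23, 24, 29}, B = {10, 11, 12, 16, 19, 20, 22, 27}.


Two sets are equal iff they have exactly the same elements.
A = {9, 15, 23, 24, 29}
B = {10, 11, 12, 16, 19, 20, 22, 27}
Differences: {9, 10, 11, 12, 15, 16, 19, 20, 22, 23, 24, 27, 29}
A ≠ B

No, A ≠ B


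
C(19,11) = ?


C(n,k) = n! / (k!(n-k)!)
C(19,11) = 19! / (11!8!)
= 75582

C(19,11) = 75582


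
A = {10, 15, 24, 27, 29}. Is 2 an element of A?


A = {10, 15, 24, 27, 29}
Checking if 2 is in A
2 is not in A → False

2 ∉ A


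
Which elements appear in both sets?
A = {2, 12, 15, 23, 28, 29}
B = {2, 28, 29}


A ∩ B = elements in both A and B
A = {2, 12, 15, 23, 28, 29}
B = {2, 28, 29}
A ∩ B = {2, 28, 29}

A ∩ B = {2, 28, 29}


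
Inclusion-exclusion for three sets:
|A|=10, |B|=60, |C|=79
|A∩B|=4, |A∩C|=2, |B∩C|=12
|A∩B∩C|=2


|A∪B∪C| = |A|+|B|+|C| - |A∩B|-|A∩C|-|B∩C| + |A∩B∩C|
= 10+60+79 - 4-2-12 + 2
= 149 - 18 + 2
= 133

|A ∪ B ∪ C| = 133


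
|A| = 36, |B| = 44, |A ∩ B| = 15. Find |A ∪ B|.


|A ∪ B| = |A| + |B| - |A ∩ B|
= 36 + 44 - 15
= 65

|A ∪ B| = 65


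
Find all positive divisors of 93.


Checking each candidate:
Condition: positive divisors of 93
Result = {1, 3, 31, 93}

{1, 3, 31, 93}


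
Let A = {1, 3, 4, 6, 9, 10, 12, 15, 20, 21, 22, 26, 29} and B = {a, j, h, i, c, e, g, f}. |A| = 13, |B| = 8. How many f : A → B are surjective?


n = |A| = 13, k = |B| = 8. Surjections via inclusion-exclusion:
S(n,k) = Σ(-1)^i × C(k,i) × (k-i)^n, i=0 to k
i=0: (-1)^0×C(8,0)×8^13 = 549755813888
i=1: (-1)^1×C(8,1)×7^13 = -775112083256
i=2: (-1)^2×C(8,2)×6^13 = 365699432448
i=3: (-1)^3×C(8,3)×5^13 = -68359375000
i=4: (-1)^4×C(8,4)×4^13 = 4697620480
i=5: (-1)^5×C(8,5)×3^13 = -89282088
i=6: (-1)^6×C(8,6)×2^13 = 229376
i=7: (-1)^7×C(8,7)×1^13 = -8
i=8: (-1)^8×C(8,8)×0^13 = 0
Total = 76592355840

Number of surjections = 76592355840


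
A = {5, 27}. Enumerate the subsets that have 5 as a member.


A subset of A contains 5 iff the remaining 1 elements form any subset of A \ {5}.
Count: 2^(n-1) = 2^1 = 2
Subsets containing 5: {5}, {5, 27}

Subsets containing 5 (2 total): {5}, {5, 27}


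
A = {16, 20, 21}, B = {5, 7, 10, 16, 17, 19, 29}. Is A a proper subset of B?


A ⊂ B requires: A ⊆ B AND A ≠ B.
A ⊆ B? No
A ⊄ B, so A is not a proper subset.

No, A is not a proper subset of B


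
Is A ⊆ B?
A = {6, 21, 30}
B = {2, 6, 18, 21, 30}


A ⊆ B means every element of A is in B.
All elements of A are in B.
So A ⊆ B.

Yes, A ⊆ B


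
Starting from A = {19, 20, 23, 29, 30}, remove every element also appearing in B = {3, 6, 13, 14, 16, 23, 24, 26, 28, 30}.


A \ B = elements in A but not in B
A = {19, 20, 23, 29, 30}
B = {3, 6, 13, 14, 16, 23, 24, 26, 28, 30}
Remove from A any elements in B
A \ B = {19, 20, 29}

A \ B = {19, 20, 29}


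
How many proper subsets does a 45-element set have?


Total subsets = 2^n = 2^45 = 35184372088832
Proper subsets exclude the set itself: 2^n - 1
= 35184372088832 - 1
= 35184372088831

Number of proper subsets = 35184372088831


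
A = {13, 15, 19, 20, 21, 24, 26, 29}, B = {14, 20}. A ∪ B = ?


A ∪ B = all elements in A or B (or both)
A = {13, 15, 19, 20, 21, 24, 26, 29}
B = {14, 20}
A ∪ B = {13, 14, 15, 19, 20, 21, 24, 26, 29}

A ∪ B = {13, 14, 15, 19, 20, 21, 24, 26, 29}


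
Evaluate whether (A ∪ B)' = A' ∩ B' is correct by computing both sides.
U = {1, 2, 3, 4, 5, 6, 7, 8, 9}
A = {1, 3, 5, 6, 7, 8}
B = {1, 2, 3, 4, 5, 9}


LHS: A ∪ B = {1, 2, 3, 4, 5, 6, 7, 8, 9}
(A ∪ B)' = U \ (A ∪ B) = ∅
A' = {2, 4, 9}, B' = {6, 7, 8}
Claimed RHS: A' ∩ B' = ∅
Identity is VALID: LHS = RHS = ∅ ✓

Identity is valid. (A ∪ B)' = A' ∩ B' = ∅


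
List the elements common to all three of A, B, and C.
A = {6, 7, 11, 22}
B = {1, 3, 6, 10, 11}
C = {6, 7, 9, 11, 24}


A ∩ B = {6, 11}
(A ∩ B) ∩ C = {6, 11}

A ∩ B ∩ C = {6, 11}


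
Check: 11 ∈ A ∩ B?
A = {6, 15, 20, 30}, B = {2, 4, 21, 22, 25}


A = {6, 15, 20, 30}, B = {2, 4, 21, 22, 25}
A ∩ B = elements in both A and B
A ∩ B = ∅
Checking if 11 ∈ A ∩ B
11 is not in A ∩ B → False

11 ∉ A ∩ B


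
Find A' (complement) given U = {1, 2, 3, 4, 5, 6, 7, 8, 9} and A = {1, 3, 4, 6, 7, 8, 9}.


Aᶜ = U \ A = elements in U but not in A
U = {1, 2, 3, 4, 5, 6, 7, 8, 9}
A = {1, 3, 4, 6, 7, 8, 9}
Aᶜ = {2, 5}

Aᶜ = {2, 5}


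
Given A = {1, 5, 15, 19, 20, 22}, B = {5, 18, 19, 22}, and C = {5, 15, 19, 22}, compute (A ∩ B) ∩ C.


A ∩ B = {5, 19, 22}
(A ∩ B) ∩ C = {5, 19, 22}

A ∩ B ∩ C = {5, 19, 22}


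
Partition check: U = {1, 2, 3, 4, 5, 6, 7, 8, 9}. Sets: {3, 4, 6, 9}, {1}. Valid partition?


A partition requires: (1) non-empty parts, (2) pairwise disjoint, (3) union = U
Parts: {3, 4, 6, 9}, {1}
Union of parts: {1, 3, 4, 6, 9}
U = {1, 2, 3, 4, 5, 6, 7, 8, 9}
All non-empty? True
Pairwise disjoint? True
Covers U? False

No, not a valid partition


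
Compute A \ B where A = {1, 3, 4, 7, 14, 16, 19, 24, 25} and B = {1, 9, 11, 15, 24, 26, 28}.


A \ B = elements in A but not in B
A = {1, 3, 4, 7, 14, 16, 19, 24, 25}
B = {1, 9, 11, 15, 24, 26, 28}
Remove from A any elements in B
A \ B = {3, 4, 7, 14, 16, 19, 25}

A \ B = {3, 4, 7, 14, 16, 19, 25}


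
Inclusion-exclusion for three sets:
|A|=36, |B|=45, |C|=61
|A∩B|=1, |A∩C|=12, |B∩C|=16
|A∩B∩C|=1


|A∪B∪C| = |A|+|B|+|C| - |A∩B|-|A∩C|-|B∩C| + |A∩B∩C|
= 36+45+61 - 1-12-16 + 1
= 142 - 29 + 1
= 114

|A ∪ B ∪ C| = 114


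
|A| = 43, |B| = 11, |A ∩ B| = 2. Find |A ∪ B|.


|A ∪ B| = |A| + |B| - |A ∩ B|
= 43 + 11 - 2
= 52

|A ∪ B| = 52


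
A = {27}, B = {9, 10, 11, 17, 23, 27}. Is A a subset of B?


A ⊆ B means every element of A is in B.
All elements of A are in B.
So A ⊆ B.

Yes, A ⊆ B


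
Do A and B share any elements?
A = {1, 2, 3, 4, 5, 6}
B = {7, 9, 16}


Disjoint means A ∩ B = ∅.
A ∩ B = ∅
A ∩ B = ∅, so A and B are disjoint.

No — A and B share no elements (A ∩ B = ∅), so they are disjoint


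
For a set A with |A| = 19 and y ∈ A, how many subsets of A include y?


Subsets of A containing y correspond to subsets of A \ {y}, which has 18 elements.
Count = 2^(n-1) = 2^18
= 262144

Number of subsets containing y = 262144


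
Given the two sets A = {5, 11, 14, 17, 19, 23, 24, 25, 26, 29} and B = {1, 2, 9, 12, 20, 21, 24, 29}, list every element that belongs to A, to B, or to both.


A ∪ B = all elements in A or B (or both)
A = {5, 11, 14, 17, 19, 23, 24, 25, 26, 29}
B = {1, 2, 9, 12, 20, 21, 24, 29}
A ∪ B = {1, 2, 5, 9, 11, 12, 14, 17, 19, 20, 21, 23, 24, 25, 26, 29}

A ∪ B = {1, 2, 5, 9, 11, 12, 14, 17, 19, 20, 21, 23, 24, 25, 26, 29}


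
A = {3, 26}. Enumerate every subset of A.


|A| = 2, so |P(A)| = 2^2 = 4
Enumerate subsets by cardinality (0 to 2):
∅, {3}, {26}, {3, 26}

P(A) has 4 subsets: ∅, {3}, {26}, {3, 26}


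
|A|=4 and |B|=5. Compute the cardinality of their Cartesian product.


|A × B| = |A| × |B|
= 4 × 5
= 20

|A × B| = 20


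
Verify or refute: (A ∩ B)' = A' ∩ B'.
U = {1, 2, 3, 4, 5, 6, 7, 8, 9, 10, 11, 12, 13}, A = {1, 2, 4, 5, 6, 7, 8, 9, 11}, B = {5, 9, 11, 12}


LHS: A ∩ B = {5, 9, 11}
(A ∩ B)' = U \ (A ∩ B) = {1, 2, 3, 4, 6, 7, 8, 10, 12, 13}
A' = {3, 10, 12, 13}, B' = {1, 2, 3, 4, 6, 7, 8, 10, 13}
Claimed RHS: A' ∩ B' = {3, 10, 13}
Identity is INVALID: LHS = {1, 2, 3, 4, 6, 7, 8, 10, 12, 13} but the RHS claimed here equals {3, 10, 13}. The correct form is (A ∩ B)' = A' ∪ B'.

Identity is invalid: (A ∩ B)' = {1, 2, 3, 4, 6, 7, 8, 10, 12, 13} but A' ∩ B' = {3, 10, 13}. The correct De Morgan law is (A ∩ B)' = A' ∪ B'.


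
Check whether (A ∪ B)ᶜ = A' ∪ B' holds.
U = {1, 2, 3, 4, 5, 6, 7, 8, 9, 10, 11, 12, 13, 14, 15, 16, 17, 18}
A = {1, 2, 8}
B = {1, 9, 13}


LHS: A ∪ B = {1, 2, 8, 9, 13}
(A ∪ B)' = U \ (A ∪ B) = {3, 4, 5, 6, 7, 10, 11, 12, 14, 15, 16, 17, 18}
A' = {3, 4, 5, 6, 7, 9, 10, 11, 12, 13, 14, 15, 16, 17, 18}, B' = {2, 3, 4, 5, 6, 7, 8, 10, 11, 12, 14, 15, 16, 17, 18}
Claimed RHS: A' ∪ B' = {2, 3, 4, 5, 6, 7, 8, 9, 10, 11, 12, 13, 14, 15, 16, 17, 18}
Identity is INVALID: LHS = {3, 4, 5, 6, 7, 10, 11, 12, 14, 15, 16, 17, 18} but the RHS claimed here equals {2, 3, 4, 5, 6, 7, 8, 9, 10, 11, 12, 13, 14, 15, 16, 17, 18}. The correct form is (A ∪ B)' = A' ∩ B'.

Identity is invalid: (A ∪ B)' = {3, 4, 5, 6, 7, 10, 11, 12, 14, 15, 16, 17, 18} but A' ∪ B' = {2, 3, 4, 5, 6, 7, 8, 9, 10, 11, 12, 13, 14, 15, 16, 17, 18}. The correct De Morgan law is (A ∪ B)' = A' ∩ B'.


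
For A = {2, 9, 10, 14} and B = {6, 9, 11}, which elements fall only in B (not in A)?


A = {2, 9, 10, 14}
B = {6, 9, 11}
Region: only in B (not in A)
Elements: {6, 11}

Elements only in B (not in A): {6, 11}


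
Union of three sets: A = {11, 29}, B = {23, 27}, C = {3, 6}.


A ∪ B = {11, 23, 27, 29}
(A ∪ B) ∪ C = {3, 6, 11, 23, 27, 29}

A ∪ B ∪ C = {3, 6, 11, 23, 27, 29}


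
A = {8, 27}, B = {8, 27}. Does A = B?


Two sets are equal iff they have exactly the same elements.
A = {8, 27}
B = {8, 27}
Same elements → A = B

Yes, A = B


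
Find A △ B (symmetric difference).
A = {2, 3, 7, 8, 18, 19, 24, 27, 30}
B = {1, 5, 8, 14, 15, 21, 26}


A △ B = (A \ B) ∪ (B \ A) = elements in exactly one of A or B
A \ B = {2, 3, 7, 18, 19, 24, 27, 30}
B \ A = {1, 5, 14, 15, 21, 26}
A △ B = {1, 2, 3, 5, 7, 14, 15, 18, 19, 21, 24, 26, 27, 30}

A △ B = {1, 2, 3, 5, 7, 14, 15, 18, 19, 21, 24, 26, 27, 30}


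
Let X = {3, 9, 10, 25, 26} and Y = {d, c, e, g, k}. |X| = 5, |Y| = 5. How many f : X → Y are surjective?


n = |X| = 5, k = |Y| = 5. Surjections via inclusion-exclusion:
S(n,k) = Σ(-1)^i × C(k,i) × (k-i)^n, i=0 to k
i=0: (-1)^0×C(5,0)×5^5 = 3125
i=1: (-1)^1×C(5,1)×4^5 = -5120
i=2: (-1)^2×C(5,2)×3^5 = 2430
i=3: (-1)^3×C(5,3)×2^5 = -320
i=4: (-1)^4×C(5,4)×1^5 = 5
i=5: (-1)^5×C(5,5)×0^5 = 0
Total = 120

Number of surjections = 120


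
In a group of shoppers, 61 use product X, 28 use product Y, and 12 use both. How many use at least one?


|A ∪ B| = |A| + |B| - |A ∩ B|
= 61 + 28 - 12
= 77

|A ∪ B| = 77


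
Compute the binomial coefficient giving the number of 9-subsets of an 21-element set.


C(n,k) = n! / (k!(n-k)!)
C(21,9) = 21! / (9!12!)
= 293930

C(21,9) = 293930


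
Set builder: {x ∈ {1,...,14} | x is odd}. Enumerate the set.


Checking each candidate:
Condition: odd numbers in {1,...,14}
Result = {1, 3, 5, 7, 9, 11, 13}

{1, 3, 5, 7, 9, 11, 13}


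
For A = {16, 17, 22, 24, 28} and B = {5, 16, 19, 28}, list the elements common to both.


A ∩ B = elements in both A and B
A = {16, 17, 22, 24, 28}
B = {5, 16, 19, 28}
A ∩ B = {16, 28}

A ∩ B = {16, 28}


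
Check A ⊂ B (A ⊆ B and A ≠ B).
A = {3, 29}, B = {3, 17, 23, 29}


A ⊂ B requires: A ⊆ B AND A ≠ B.
A ⊆ B? Yes
A = B? No
A ⊂ B: Yes (A is a proper subset of B)

Yes, A ⊂ B


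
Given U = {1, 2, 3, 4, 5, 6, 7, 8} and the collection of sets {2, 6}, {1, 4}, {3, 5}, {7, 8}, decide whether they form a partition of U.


A partition requires: (1) non-empty parts, (2) pairwise disjoint, (3) union = U
Parts: {2, 6}, {1, 4}, {3, 5}, {7, 8}
Union of parts: {1, 2, 3, 4, 5, 6, 7, 8}
U = {1, 2, 3, 4, 5, 6, 7, 8}
All non-empty? True
Pairwise disjoint? True
Covers U? True

Yes, valid partition


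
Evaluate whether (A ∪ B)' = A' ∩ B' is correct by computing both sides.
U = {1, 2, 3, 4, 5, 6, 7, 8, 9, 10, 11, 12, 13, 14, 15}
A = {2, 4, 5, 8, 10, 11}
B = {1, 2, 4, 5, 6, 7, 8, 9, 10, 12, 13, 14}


LHS: A ∪ B = {1, 2, 4, 5, 6, 7, 8, 9, 10, 11, 12, 13, 14}
(A ∪ B)' = U \ (A ∪ B) = {3, 15}
A' = {1, 3, 6, 7, 9, 12, 13, 14, 15}, B' = {3, 11, 15}
Claimed RHS: A' ∩ B' = {3, 15}
Identity is VALID: LHS = RHS = {3, 15} ✓

Identity is valid. (A ∪ B)' = A' ∩ B' = {3, 15}


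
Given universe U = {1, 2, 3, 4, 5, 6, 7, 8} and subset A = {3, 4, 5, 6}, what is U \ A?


Aᶜ = U \ A = elements in U but not in A
U = {1, 2, 3, 4, 5, 6, 7, 8}
A = {3, 4, 5, 6}
Aᶜ = {1, 2, 7, 8}

Aᶜ = {1, 2, 7, 8}


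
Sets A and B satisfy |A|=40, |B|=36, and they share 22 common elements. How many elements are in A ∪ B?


|A ∪ B| = |A| + |B| - |A ∩ B|
= 40 + 36 - 22
= 54

|A ∪ B| = 54


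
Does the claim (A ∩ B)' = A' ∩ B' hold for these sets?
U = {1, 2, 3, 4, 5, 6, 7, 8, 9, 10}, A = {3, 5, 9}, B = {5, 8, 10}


LHS: A ∩ B = {5}
(A ∩ B)' = U \ (A ∩ B) = {1, 2, 3, 4, 6, 7, 8, 9, 10}
A' = {1, 2, 4, 6, 7, 8, 10}, B' = {1, 2, 3, 4, 6, 7, 9}
Claimed RHS: A' ∩ B' = {1, 2, 4, 6, 7}
Identity is INVALID: LHS = {1, 2, 3, 4, 6, 7, 8, 9, 10} but the RHS claimed here equals {1, 2, 4, 6, 7}. The correct form is (A ∩ B)' = A' ∪ B'.

Identity is invalid: (A ∩ B)' = {1, 2, 3, 4, 6, 7, 8, 9, 10} but A' ∩ B' = {1, 2, 4, 6, 7}. The correct De Morgan law is (A ∩ B)' = A' ∪ B'.


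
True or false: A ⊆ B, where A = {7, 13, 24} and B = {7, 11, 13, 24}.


A ⊆ B means every element of A is in B.
All elements of A are in B.
So A ⊆ B.

Yes, A ⊆ B


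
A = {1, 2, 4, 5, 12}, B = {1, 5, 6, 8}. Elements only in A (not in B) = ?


A = {1, 2, 4, 5, 12}
B = {1, 5, 6, 8}
Region: only in A (not in B)
Elements: {2, 4, 12}

Elements only in A (not in B): {2, 4, 12}


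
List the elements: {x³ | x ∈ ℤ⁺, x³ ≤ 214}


Checking each candidate:
Condition: positive perfect cubes ≤ 214
Result = {1, 8, 27, 64, 125}

{1, 8, 27, 64, 125}


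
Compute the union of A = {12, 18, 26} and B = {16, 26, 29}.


A ∪ B = all elements in A or B (or both)
A = {12, 18, 26}
B = {16, 26, 29}
A ∪ B = {12, 16, 18, 26, 29}

A ∪ B = {12, 16, 18, 26, 29}


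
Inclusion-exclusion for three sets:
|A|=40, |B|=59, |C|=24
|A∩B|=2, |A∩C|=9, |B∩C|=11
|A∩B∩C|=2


|A∪B∪C| = |A|+|B|+|C| - |A∩B|-|A∩C|-|B∩C| + |A∩B∩C|
= 40+59+24 - 2-9-11 + 2
= 123 - 22 + 2
= 103

|A ∪ B ∪ C| = 103


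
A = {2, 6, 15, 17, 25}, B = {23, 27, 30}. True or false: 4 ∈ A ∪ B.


A = {2, 6, 15, 17, 25}, B = {23, 27, 30}
A ∪ B = all elements in A or B
A ∪ B = {2, 6, 15, 17, 23, 25, 27, 30}
Checking if 4 ∈ A ∪ B
4 is not in A ∪ B → False

4 ∉ A ∪ B


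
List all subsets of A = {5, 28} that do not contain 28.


A subset of A that omits 28 is a subset of A \ {28}, so there are 2^(n-1) = 2^1 = 2 of them.
Subsets excluding 28: ∅, {5}

Subsets excluding 28 (2 total): ∅, {5}


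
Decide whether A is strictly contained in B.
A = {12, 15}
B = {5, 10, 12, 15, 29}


A ⊂ B requires: A ⊆ B AND A ≠ B.
A ⊆ B? Yes
A = B? No
A ⊂ B: Yes (A is a proper subset of B)

Yes, A ⊂ B


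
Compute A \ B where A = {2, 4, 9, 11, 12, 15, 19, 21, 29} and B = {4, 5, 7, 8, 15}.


A \ B = elements in A but not in B
A = {2, 4, 9, 11, 12, 15, 19, 21, 29}
B = {4, 5, 7, 8, 15}
Remove from A any elements in B
A \ B = {2, 9, 11, 12, 19, 21, 29}

A \ B = {2, 9, 11, 12, 19, 21, 29}


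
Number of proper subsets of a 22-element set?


Total subsets = 2^n = 2^22 = 4194304
Proper subsets exclude the set itself: 2^n - 1
= 4194304 - 1
= 4194303

Number of proper subsets = 4194303


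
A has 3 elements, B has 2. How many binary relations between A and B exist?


A relation from A to B is any subset of A × B.
|A × B| = 3 × 2 = 6
# relations = 2^|A × B| = 2^6 = 64

Number of relations = 64


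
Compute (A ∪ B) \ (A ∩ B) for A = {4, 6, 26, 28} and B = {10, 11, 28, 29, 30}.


A △ B = (A \ B) ∪ (B \ A) = elements in exactly one of A or B
A \ B = {4, 6, 26}
B \ A = {10, 11, 29, 30}
A △ B = {4, 6, 10, 11, 26, 29, 30}

A △ B = {4, 6, 10, 11, 26, 29, 30}


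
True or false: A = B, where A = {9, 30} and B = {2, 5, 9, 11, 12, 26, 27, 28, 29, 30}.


Two sets are equal iff they have exactly the same elements.
A = {9, 30}
B = {2, 5, 9, 11, 12, 26, 27, 28, 29, 30}
Differences: {2, 5, 11, 12, 26, 27, 28, 29}
A ≠ B

No, A ≠ B


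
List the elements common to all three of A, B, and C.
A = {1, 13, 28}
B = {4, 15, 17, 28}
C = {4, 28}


A ∩ B = {28}
(A ∩ B) ∩ C = {28}

A ∩ B ∩ C = {28}


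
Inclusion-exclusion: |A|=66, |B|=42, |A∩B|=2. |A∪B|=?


|A ∪ B| = |A| + |B| - |A ∩ B|
= 66 + 42 - 2
= 106

|A ∪ B| = 106


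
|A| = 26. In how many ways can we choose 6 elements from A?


C(n,k) = n! / (k!(n-k)!)
C(26,6) = 26! / (6!20!)
= 230230

C(26,6) = 230230


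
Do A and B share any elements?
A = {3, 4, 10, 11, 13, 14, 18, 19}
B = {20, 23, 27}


Disjoint means A ∩ B = ∅.
A ∩ B = ∅
A ∩ B = ∅, so A and B are disjoint.

No — A and B share no elements (A ∩ B = ∅), so they are disjoint


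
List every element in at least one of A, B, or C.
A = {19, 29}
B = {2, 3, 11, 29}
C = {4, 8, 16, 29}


A ∪ B = {2, 3, 11, 19, 29}
(A ∪ B) ∪ C = {2, 3, 4, 8, 11, 16, 19, 29}

A ∪ B ∪ C = {2, 3, 4, 8, 11, 16, 19, 29}


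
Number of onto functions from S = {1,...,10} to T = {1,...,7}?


n = |S| = 10, k = |T| = 7. Surjections via inclusion-exclusion:
S(n,k) = Σ(-1)^i × C(k,i) × (k-i)^n, i=0 to k
i=0: (-1)^0×C(7,0)×7^10 = 282475249
i=1: (-1)^1×C(7,1)×6^10 = -423263232
i=2: (-1)^2×C(7,2)×5^10 = 205078125
i=3: (-1)^3×C(7,3)×4^10 = -36700160
i=4: (-1)^4×C(7,4)×3^10 = 2066715
i=5: (-1)^5×C(7,5)×2^10 = -21504
i=6: (-1)^6×C(7,6)×1^10 = 7
i=7: (-1)^7×C(7,7)×0^10 = 0
Total = 29635200

Number of surjections = 29635200


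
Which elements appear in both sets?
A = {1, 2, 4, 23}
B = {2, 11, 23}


A ∩ B = elements in both A and B
A = {1, 2, 4, 23}
B = {2, 11, 23}
A ∩ B = {2, 23}

A ∩ B = {2, 23}


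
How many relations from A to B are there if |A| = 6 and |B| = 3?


A relation from A to B is any subset of A × B.
|A × B| = 6 × 3 = 18
# relations = 2^|A × B| = 2^18 = 262144

Number of relations = 262144


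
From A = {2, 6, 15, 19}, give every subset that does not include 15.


A subset of A that omits 15 is a subset of A \ {15}, so there are 2^(n-1) = 2^3 = 8 of them.
Subsets excluding 15: ∅, {2}, {6}, {19}, {2, 6}, {2, 19}, {6, 19}, {2, 6, 19}

Subsets excluding 15 (8 total): ∅, {2}, {6}, {19}, {2, 6}, {2, 19}, {6, 19}, {2, 6, 19}


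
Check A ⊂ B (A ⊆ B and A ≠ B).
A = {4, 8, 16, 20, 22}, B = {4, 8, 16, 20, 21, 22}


A ⊂ B requires: A ⊆ B AND A ≠ B.
A ⊆ B? Yes
A = B? No
A ⊂ B: Yes (A is a proper subset of B)

Yes, A ⊂ B


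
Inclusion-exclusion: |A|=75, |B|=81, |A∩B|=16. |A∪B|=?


|A ∪ B| = |A| + |B| - |A ∩ B|
= 75 + 81 - 16
= 140

|A ∪ B| = 140


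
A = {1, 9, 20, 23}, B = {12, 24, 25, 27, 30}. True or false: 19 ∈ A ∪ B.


A = {1, 9, 20, 23}, B = {12, 24, 25, 27, 30}
A ∪ B = all elements in A or B
A ∪ B = {1, 9, 12, 20, 23, 24, 25, 27, 30}
Checking if 19 ∈ A ∪ B
19 is not in A ∪ B → False

19 ∉ A ∪ B


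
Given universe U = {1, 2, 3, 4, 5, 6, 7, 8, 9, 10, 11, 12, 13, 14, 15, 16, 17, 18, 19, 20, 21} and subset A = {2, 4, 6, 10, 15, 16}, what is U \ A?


Aᶜ = U \ A = elements in U but not in A
U = {1, 2, 3, 4, 5, 6, 7, 8, 9, 10, 11, 12, 13, 14, 15, 16, 17, 18, 19, 20, 21}
A = {2, 4, 6, 10, 15, 16}
Aᶜ = {1, 3, 5, 7, 8, 9, 11, 12, 13, 14, 17, 18, 19, 20, 21}

Aᶜ = {1, 3, 5, 7, 8, 9, 11, 12, 13, 14, 17, 18, 19, 20, 21}


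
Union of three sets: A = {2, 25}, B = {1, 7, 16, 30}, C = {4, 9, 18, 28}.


A ∪ B = {1, 2, 7, 16, 25, 30}
(A ∪ B) ∪ C = {1, 2, 4, 7, 9, 16, 18, 25, 28, 30}

A ∪ B ∪ C = {1, 2, 4, 7, 9, 16, 18, 25, 28, 30}


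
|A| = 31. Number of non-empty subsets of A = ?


Total subsets = 2^n = 2^31 = 2147483648
Non-empty subsets exclude the empty set: 2^n - 1
= 2147483648 - 1
= 2147483647

Number of non-empty subsets = 2147483647


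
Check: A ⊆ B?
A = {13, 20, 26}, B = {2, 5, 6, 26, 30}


A ⊆ B means every element of A is in B.
Elements in A not in B: {13, 20}
So A ⊄ B.

No, A ⊄ B


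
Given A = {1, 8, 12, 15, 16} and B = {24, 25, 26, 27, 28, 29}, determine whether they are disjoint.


Disjoint means A ∩ B = ∅.
A ∩ B = ∅
A ∩ B = ∅, so A and B are disjoint.

Yes, A and B are disjoint


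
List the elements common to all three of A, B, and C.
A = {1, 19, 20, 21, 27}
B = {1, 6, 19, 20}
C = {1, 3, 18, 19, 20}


A ∩ B = {1, 19, 20}
(A ∩ B) ∩ C = {1, 19, 20}

A ∩ B ∩ C = {1, 19, 20}


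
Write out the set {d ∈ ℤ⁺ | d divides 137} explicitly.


Checking each candidate:
Condition: positive divisors of 137
Result = {1, 137}

{1, 137}


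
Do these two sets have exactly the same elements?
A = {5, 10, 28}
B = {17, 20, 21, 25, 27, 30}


Two sets are equal iff they have exactly the same elements.
A = {5, 10, 28}
B = {17, 20, 21, 25, 27, 30}
Differences: {5, 10, 17, 20, 21, 25, 27, 28, 30}
A ≠ B

No, A ≠ B


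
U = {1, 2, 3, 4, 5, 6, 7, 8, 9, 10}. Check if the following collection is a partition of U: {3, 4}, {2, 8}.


A partition requires: (1) non-empty parts, (2) pairwise disjoint, (3) union = U
Parts: {3, 4}, {2, 8}
Union of parts: {2, 3, 4, 8}
U = {1, 2, 3, 4, 5, 6, 7, 8, 9, 10}
All non-empty? True
Pairwise disjoint? True
Covers U? False

No, not a valid partition


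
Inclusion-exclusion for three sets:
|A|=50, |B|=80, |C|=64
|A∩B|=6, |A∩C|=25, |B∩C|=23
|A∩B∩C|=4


|A∪B∪C| = |A|+|B|+|C| - |A∩B|-|A∩C|-|B∩C| + |A∩B∩C|
= 50+80+64 - 6-25-23 + 4
= 194 - 54 + 4
= 144

|A ∪ B ∪ C| = 144


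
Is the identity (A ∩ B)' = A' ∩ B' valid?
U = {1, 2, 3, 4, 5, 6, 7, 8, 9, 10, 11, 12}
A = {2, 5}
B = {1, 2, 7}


LHS: A ∩ B = {2}
(A ∩ B)' = U \ (A ∩ B) = {1, 3, 4, 5, 6, 7, 8, 9, 10, 11, 12}
A' = {1, 3, 4, 6, 7, 8, 9, 10, 11, 12}, B' = {3, 4, 5, 6, 8, 9, 10, 11, 12}
Claimed RHS: A' ∩ B' = {3, 4, 6, 8, 9, 10, 11, 12}
Identity is INVALID: LHS = {1, 3, 4, 5, 6, 7, 8, 9, 10, 11, 12} but the RHS claimed here equals {3, 4, 6, 8, 9, 10, 11, 12}. The correct form is (A ∩ B)' = A' ∪ B'.

Identity is invalid: (A ∩ B)' = {1, 3, 4, 5, 6, 7, 8, 9, 10, 11, 12} but A' ∩ B' = {3, 4, 6, 8, 9, 10, 11, 12}. The correct De Morgan law is (A ∩ B)' = A' ∪ B'.


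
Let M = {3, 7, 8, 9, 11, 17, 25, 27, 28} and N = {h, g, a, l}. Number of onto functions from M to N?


n = |M| = 9, k = |N| = 4. Surjections via inclusion-exclusion:
S(n,k) = Σ(-1)^i × C(k,i) × (k-i)^n, i=0 to k
i=0: (-1)^0×C(4,0)×4^9 = 262144
i=1: (-1)^1×C(4,1)×3^9 = -78732
i=2: (-1)^2×C(4,2)×2^9 = 3072
i=3: (-1)^3×C(4,3)×1^9 = -4
i=4: (-1)^4×C(4,4)×0^9 = 0
Total = 186480

Number of surjections = 186480


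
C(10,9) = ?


C(n,k) = n! / (k!(n-k)!)
C(10,9) = 10! / (9!1!)
= 10

C(10,9) = 10


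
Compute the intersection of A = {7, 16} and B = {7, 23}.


A ∩ B = elements in both A and B
A = {7, 16}
B = {7, 23}
A ∩ B = {7}

A ∩ B = {7}


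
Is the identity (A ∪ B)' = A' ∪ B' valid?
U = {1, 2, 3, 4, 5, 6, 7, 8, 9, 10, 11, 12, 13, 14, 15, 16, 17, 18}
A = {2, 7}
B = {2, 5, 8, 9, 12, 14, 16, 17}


LHS: A ∪ B = {2, 5, 7, 8, 9, 12, 14, 16, 17}
(A ∪ B)' = U \ (A ∪ B) = {1, 3, 4, 6, 10, 11, 13, 15, 18}
A' = {1, 3, 4, 5, 6, 8, 9, 10, 11, 12, 13, 14, 15, 16, 17, 18}, B' = {1, 3, 4, 6, 7, 10, 11, 13, 15, 18}
Claimed RHS: A' ∪ B' = {1, 3, 4, 5, 6, 7, 8, 9, 10, 11, 12, 13, 14, 15, 16, 17, 18}
Identity is INVALID: LHS = {1, 3, 4, 6, 10, 11, 13, 15, 18} but the RHS claimed here equals {1, 3, 4, 5, 6, 7, 8, 9, 10, 11, 12, 13, 14, 15, 16, 17, 18}. The correct form is (A ∪ B)' = A' ∩ B'.

Identity is invalid: (A ∪ B)' = {1, 3, 4, 6, 10, 11, 13, 15, 18} but A' ∪ B' = {1, 3, 4, 5, 6, 7, 8, 9, 10, 11, 12, 13, 14, 15, 16, 17, 18}. The correct De Morgan law is (A ∪ B)' = A' ∩ B'.


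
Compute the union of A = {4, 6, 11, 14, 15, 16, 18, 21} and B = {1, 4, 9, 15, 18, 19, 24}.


A ∪ B = all elements in A or B (or both)
A = {4, 6, 11, 14, 15, 16, 18, 21}
B = {1, 4, 9, 15, 18, 19, 24}
A ∪ B = {1, 4, 6, 9, 11, 14, 15, 16, 18, 19, 21, 24}

A ∪ B = {1, 4, 6, 9, 11, 14, 15, 16, 18, 19, 21, 24}


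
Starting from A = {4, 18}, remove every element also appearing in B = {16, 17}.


A \ B = elements in A but not in B
A = {4, 18}
B = {16, 17}
Remove from A any elements in B
A \ B = {4, 18}

A \ B = {4, 18}


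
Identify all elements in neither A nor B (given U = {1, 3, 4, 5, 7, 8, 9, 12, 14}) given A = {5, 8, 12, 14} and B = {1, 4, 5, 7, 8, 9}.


A = {5, 8, 12, 14}
B = {1, 4, 5, 7, 8, 9}
Region: in neither A nor B (given U = {1, 3, 4, 5, 7, 8, 9, 12, 14})
Elements: {3}

Elements in neither A nor B (given U = {1, 3, 4, 5, 7, 8, 9, 12, 14}): {3}


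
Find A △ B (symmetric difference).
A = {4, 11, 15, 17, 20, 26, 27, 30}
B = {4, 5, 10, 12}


A △ B = (A \ B) ∪ (B \ A) = elements in exactly one of A or B
A \ B = {11, 15, 17, 20, 26, 27, 30}
B \ A = {5, 10, 12}
A △ B = {5, 10, 11, 12, 15, 17, 20, 26, 27, 30}

A △ B = {5, 10, 11, 12, 15, 17, 20, 26, 27, 30}


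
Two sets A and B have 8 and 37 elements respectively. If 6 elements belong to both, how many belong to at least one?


|A ∪ B| = |A| + |B| - |A ∩ B|
= 8 + 37 - 6
= 39

|A ∪ B| = 39


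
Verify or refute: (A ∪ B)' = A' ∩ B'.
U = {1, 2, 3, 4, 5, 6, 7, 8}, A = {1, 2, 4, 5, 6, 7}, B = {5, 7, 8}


LHS: A ∪ B = {1, 2, 4, 5, 6, 7, 8}
(A ∪ B)' = U \ (A ∪ B) = {3}
A' = {3, 8}, B' = {1, 2, 3, 4, 6}
Claimed RHS: A' ∩ B' = {3}
Identity is VALID: LHS = RHS = {3} ✓

Identity is valid. (A ∪ B)' = A' ∩ B' = {3}


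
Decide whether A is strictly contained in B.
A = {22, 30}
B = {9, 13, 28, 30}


A ⊂ B requires: A ⊆ B AND A ≠ B.
A ⊆ B? No
A ⊄ B, so A is not a proper subset.

No, A is not a proper subset of B


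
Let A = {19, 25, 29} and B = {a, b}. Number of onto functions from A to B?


n = |A| = 3, k = |B| = 2. Surjections via inclusion-exclusion:
S(n,k) = Σ(-1)^i × C(k,i) × (k-i)^n, i=0 to k
i=0: (-1)^0×C(2,0)×2^3 = 8
i=1: (-1)^1×C(2,1)×1^3 = -2
i=2: (-1)^2×C(2,2)×0^3 = 0
Total = 6

Number of surjections = 6


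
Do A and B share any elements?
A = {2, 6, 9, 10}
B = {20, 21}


Disjoint means A ∩ B = ∅.
A ∩ B = ∅
A ∩ B = ∅, so A and B are disjoint.

No — A and B share no elements (A ∩ B = ∅), so they are disjoint


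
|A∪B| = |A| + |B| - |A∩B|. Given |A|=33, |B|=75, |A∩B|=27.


|A ∪ B| = |A| + |B| - |A ∩ B|
= 33 + 75 - 27
= 81

|A ∪ B| = 81


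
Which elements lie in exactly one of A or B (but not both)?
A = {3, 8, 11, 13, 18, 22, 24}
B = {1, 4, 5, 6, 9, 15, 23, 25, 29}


A △ B = (A \ B) ∪ (B \ A) = elements in exactly one of A or B
A \ B = {3, 8, 11, 13, 18, 22, 24}
B \ A = {1, 4, 5, 6, 9, 15, 23, 25, 29}
A △ B = {1, 3, 4, 5, 6, 8, 9, 11, 13, 15, 18, 22, 23, 24, 25, 29}

A △ B = {1, 3, 4, 5, 6, 8, 9, 11, 13, 15, 18, 22, 23, 24, 25, 29}


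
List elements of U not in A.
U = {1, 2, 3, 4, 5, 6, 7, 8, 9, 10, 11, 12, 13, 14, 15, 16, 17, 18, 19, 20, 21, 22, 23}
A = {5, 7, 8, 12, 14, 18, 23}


Aᶜ = U \ A = elements in U but not in A
U = {1, 2, 3, 4, 5, 6, 7, 8, 9, 10, 11, 12, 13, 14, 15, 16, 17, 18, 19, 20, 21, 22, 23}
A = {5, 7, 8, 12, 14, 18, 23}
Aᶜ = {1, 2, 3, 4, 6, 9, 10, 11, 13, 15, 16, 17, 19, 20, 21, 22}

Aᶜ = {1, 2, 3, 4, 6, 9, 10, 11, 13, 15, 16, 17, 19, 20, 21, 22}


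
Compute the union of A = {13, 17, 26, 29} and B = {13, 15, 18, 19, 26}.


A ∪ B = all elements in A or B (or both)
A = {13, 17, 26, 29}
B = {13, 15, 18, 19, 26}
A ∪ B = {13, 15, 17, 18, 19, 26, 29}

A ∪ B = {13, 15, 17, 18, 19, 26, 29}


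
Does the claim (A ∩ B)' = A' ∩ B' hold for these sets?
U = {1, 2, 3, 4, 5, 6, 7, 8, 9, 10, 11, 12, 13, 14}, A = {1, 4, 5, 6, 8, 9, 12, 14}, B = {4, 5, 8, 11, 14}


LHS: A ∩ B = {4, 5, 8, 14}
(A ∩ B)' = U \ (A ∩ B) = {1, 2, 3, 6, 7, 9, 10, 11, 12, 13}
A' = {2, 3, 7, 10, 11, 13}, B' = {1, 2, 3, 6, 7, 9, 10, 12, 13}
Claimed RHS: A' ∩ B' = {2, 3, 7, 10, 13}
Identity is INVALID: LHS = {1, 2, 3, 6, 7, 9, 10, 11, 12, 13} but the RHS claimed here equals {2, 3, 7, 10, 13}. The correct form is (A ∩ B)' = A' ∪ B'.

Identity is invalid: (A ∩ B)' = {1, 2, 3, 6, 7, 9, 10, 11, 12, 13} but A' ∩ B' = {2, 3, 7, 10, 13}. The correct De Morgan law is (A ∩ B)' = A' ∪ B'.


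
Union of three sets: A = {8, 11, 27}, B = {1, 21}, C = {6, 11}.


A ∪ B = {1, 8, 11, 21, 27}
(A ∪ B) ∪ C = {1, 6, 8, 11, 21, 27}

A ∪ B ∪ C = {1, 6, 8, 11, 21, 27}


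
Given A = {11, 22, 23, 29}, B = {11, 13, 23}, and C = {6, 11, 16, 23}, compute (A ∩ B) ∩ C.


A ∩ B = {11, 23}
(A ∩ B) ∩ C = {11, 23}

A ∩ B ∩ C = {11, 23}


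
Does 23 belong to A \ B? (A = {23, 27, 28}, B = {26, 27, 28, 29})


A = {23, 27, 28}, B = {26, 27, 28, 29}
A \ B = elements in A but not in B
A \ B = {23}
Checking if 23 ∈ A \ B
23 is in A \ B → True

23 ∈ A \ B


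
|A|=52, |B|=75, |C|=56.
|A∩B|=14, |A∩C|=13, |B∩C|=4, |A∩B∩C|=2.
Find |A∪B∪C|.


|A∪B∪C| = |A|+|B|+|C| - |A∩B|-|A∩C|-|B∩C| + |A∩B∩C|
= 52+75+56 - 14-13-4 + 2
= 183 - 31 + 2
= 154

|A ∪ B ∪ C| = 154


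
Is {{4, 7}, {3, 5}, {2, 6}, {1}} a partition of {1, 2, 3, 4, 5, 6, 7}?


A partition requires: (1) non-empty parts, (2) pairwise disjoint, (3) union = U
Parts: {4, 7}, {3, 5}, {2, 6}, {1}
Union of parts: {1, 2, 3, 4, 5, 6, 7}
U = {1, 2, 3, 4, 5, 6, 7}
All non-empty? True
Pairwise disjoint? True
Covers U? True

Yes, valid partition


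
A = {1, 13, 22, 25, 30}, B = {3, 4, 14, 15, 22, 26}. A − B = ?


A \ B = elements in A but not in B
A = {1, 13, 22, 25, 30}
B = {3, 4, 14, 15, 22, 26}
Remove from A any elements in B
A \ B = {1, 13, 25, 30}

A \ B = {1, 13, 25, 30}


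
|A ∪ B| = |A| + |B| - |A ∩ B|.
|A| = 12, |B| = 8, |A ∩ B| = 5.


|A ∪ B| = |A| + |B| - |A ∩ B|
= 12 + 8 - 5
= 15

|A ∪ B| = 15


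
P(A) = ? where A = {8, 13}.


|A| = 2, so |P(A)| = 2^2 = 4
Enumerate subsets by cardinality (0 to 2):
∅, {8}, {13}, {8, 13}

P(A) has 4 subsets: ∅, {8}, {13}, {8, 13}


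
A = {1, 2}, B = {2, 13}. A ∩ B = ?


A ∩ B = elements in both A and B
A = {1, 2}
B = {2, 13}
A ∩ B = {2}

A ∩ B = {2}


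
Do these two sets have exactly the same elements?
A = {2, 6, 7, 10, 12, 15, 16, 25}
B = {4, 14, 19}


Two sets are equal iff they have exactly the same elements.
A = {2, 6, 7, 10, 12, 15, 16, 25}
B = {4, 14, 19}
Differences: {2, 4, 6, 7, 10, 12, 14, 15, 16, 19, 25}
A ≠ B

No, A ≠ B


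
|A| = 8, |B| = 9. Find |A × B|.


|A × B| = |A| × |B|
= 8 × 9
= 72

|A × B| = 72


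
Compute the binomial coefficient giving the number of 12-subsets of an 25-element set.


C(n,k) = n! / (k!(n-k)!)
C(25,12) = 25! / (12!13!)
= 5200300

C(25,12) = 5200300


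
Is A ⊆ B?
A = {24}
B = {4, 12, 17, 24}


A ⊆ B means every element of A is in B.
All elements of A are in B.
So A ⊆ B.

Yes, A ⊆ B


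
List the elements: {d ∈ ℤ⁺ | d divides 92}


Checking each candidate:
Condition: positive divisors of 92
Result = {1, 2, 4, 23, 46, 92}

{1, 2, 4, 23, 46, 92}


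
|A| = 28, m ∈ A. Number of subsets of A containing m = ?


Subsets of A containing m correspond to subsets of A \ {m}, which has 27 elements.
Count = 2^(n-1) = 2^27
= 134217728

Number of subsets containing m = 134217728


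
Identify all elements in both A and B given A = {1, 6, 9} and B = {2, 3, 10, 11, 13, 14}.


A = {1, 6, 9}
B = {2, 3, 10, 11, 13, 14}
Region: in both A and B
Elements: ∅

Elements in both A and B: ∅


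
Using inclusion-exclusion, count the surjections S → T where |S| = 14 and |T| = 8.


n = |S| = 14, k = |T| = 8. Surjections via inclusion-exclusion:
S(n,k) = Σ(-1)^i × C(k,i) × (k-i)^n, i=0 to k
i=0: (-1)^0×C(8,0)×8^14 = 4398046511104
i=1: (-1)^1×C(8,1)×7^14 = -5425784582792
i=2: (-1)^2×C(8,2)×6^14 = 2194196594688
i=3: (-1)^3×C(8,3)×5^14 = -341796875000
i=4: (-1)^4×C(8,4)×4^14 = 18790481920
i=5: (-1)^5×C(8,5)×3^14 = -267846264
i=6: (-1)^6×C(8,6)×2^14 = 458752
i=7: (-1)^7×C(8,7)×1^14 = -8
i=8: (-1)^8×C(8,8)×0^14 = 0
Total = 843184742400

Number of surjections = 843184742400


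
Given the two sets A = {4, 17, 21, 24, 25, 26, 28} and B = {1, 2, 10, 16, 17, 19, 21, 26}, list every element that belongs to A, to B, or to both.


A ∪ B = all elements in A or B (or both)
A = {4, 17, 21, 24, 25, 26, 28}
B = {1, 2, 10, 16, 17, 19, 21, 26}
A ∪ B = {1, 2, 4, 10, 16, 17, 19, 21, 24, 25, 26, 28}

A ∪ B = {1, 2, 4, 10, 16, 17, 19, 21, 24, 25, 26, 28}


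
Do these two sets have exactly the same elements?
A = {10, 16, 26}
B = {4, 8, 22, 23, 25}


Two sets are equal iff they have exactly the same elements.
A = {10, 16, 26}
B = {4, 8, 22, 23, 25}
Differences: {4, 8, 10, 16, 22, 23, 25, 26}
A ≠ B

No, A ≠ B


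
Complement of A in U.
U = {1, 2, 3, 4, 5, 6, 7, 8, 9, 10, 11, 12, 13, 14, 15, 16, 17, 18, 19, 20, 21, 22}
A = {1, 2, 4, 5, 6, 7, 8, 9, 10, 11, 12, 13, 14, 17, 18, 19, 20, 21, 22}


Aᶜ = U \ A = elements in U but not in A
U = {1, 2, 3, 4, 5, 6, 7, 8, 9, 10, 11, 12, 13, 14, 15, 16, 17, 18, 19, 20, 21, 22}
A = {1, 2, 4, 5, 6, 7, 8, 9, 10, 11, 12, 13, 14, 17, 18, 19, 20, 21, 22}
Aᶜ = {3, 15, 16}

Aᶜ = {3, 15, 16}


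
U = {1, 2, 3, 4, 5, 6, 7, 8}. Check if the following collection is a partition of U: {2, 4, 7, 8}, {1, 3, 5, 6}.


A partition requires: (1) non-empty parts, (2) pairwise disjoint, (3) union = U
Parts: {2, 4, 7, 8}, {1, 3, 5, 6}
Union of parts: {1, 2, 3, 4, 5, 6, 7, 8}
U = {1, 2, 3, 4, 5, 6, 7, 8}
All non-empty? True
Pairwise disjoint? True
Covers U? True

Yes, valid partition


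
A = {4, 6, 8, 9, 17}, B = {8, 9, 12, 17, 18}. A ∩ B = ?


A ∩ B = elements in both A and B
A = {4, 6, 8, 9, 17}
B = {8, 9, 12, 17, 18}
A ∩ B = {8, 9, 17}

A ∩ B = {8, 9, 17}


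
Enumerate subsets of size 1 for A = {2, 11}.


|A| = 2, so A has C(2,1) = 2 subsets of size 1.
Enumerate by choosing 1 elements from A at a time:
{2}, {11}

1-element subsets (2 total): {2}, {11}


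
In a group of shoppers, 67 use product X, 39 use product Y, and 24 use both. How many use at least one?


|A ∪ B| = |A| + |B| - |A ∩ B|
= 67 + 39 - 24
= 82

|A ∪ B| = 82


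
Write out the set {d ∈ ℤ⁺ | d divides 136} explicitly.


Checking each candidate:
Condition: positive divisors of 136
Result = {1, 2, 4, 8, 17, 34, 68, 136}

{1, 2, 4, 8, 17, 34, 68, 136}


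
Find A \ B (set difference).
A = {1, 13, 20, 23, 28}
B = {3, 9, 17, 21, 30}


A \ B = elements in A but not in B
A = {1, 13, 20, 23, 28}
B = {3, 9, 17, 21, 30}
Remove from A any elements in B
A \ B = {1, 13, 20, 23, 28}

A \ B = {1, 13, 20, 23, 28}


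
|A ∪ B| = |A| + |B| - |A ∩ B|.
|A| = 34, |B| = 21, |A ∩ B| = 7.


|A ∪ B| = |A| + |B| - |A ∩ B|
= 34 + 21 - 7
= 48

|A ∪ B| = 48


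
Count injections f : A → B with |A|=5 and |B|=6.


An injection sends each of |A| = 5 inputs to a distinct output in B.
# injections = |B|·(|B|-1)·…·(|B|-|A|+1) = 6! / (6 - 5)!
= 6 × 5 × 4 × 3 × 2
= 720

Number of injections = 720


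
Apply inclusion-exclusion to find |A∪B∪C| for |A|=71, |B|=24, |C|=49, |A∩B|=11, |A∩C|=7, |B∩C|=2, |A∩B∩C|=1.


|A∪B∪C| = |A|+|B|+|C| - |A∩B|-|A∩C|-|B∩C| + |A∩B∩C|
= 71+24+49 - 11-7-2 + 1
= 144 - 20 + 1
= 125

|A ∪ B ∪ C| = 125


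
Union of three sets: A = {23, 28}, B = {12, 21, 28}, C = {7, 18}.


A ∪ B = {12, 21, 23, 28}
(A ∪ B) ∪ C = {7, 12, 18, 21, 23, 28}

A ∪ B ∪ C = {7, 12, 18, 21, 23, 28}


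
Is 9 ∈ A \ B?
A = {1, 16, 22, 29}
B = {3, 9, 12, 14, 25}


A = {1, 16, 22, 29}, B = {3, 9, 12, 14, 25}
A \ B = elements in A but not in B
A \ B = {1, 16, 22, 29}
Checking if 9 ∈ A \ B
9 is not in A \ B → False

9 ∉ A \ B


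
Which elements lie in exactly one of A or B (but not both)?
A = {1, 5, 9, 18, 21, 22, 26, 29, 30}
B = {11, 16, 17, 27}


A △ B = (A \ B) ∪ (B \ A) = elements in exactly one of A or B
A \ B = {1, 5, 9, 18, 21, 22, 26, 29, 30}
B \ A = {11, 16, 17, 27}
A △ B = {1, 5, 9, 11, 16, 17, 18, 21, 22, 26, 27, 29, 30}

A △ B = {1, 5, 9, 11, 16, 17, 18, 21, 22, 26, 27, 29, 30}


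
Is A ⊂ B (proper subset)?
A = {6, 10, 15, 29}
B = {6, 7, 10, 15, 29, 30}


A ⊂ B requires: A ⊆ B AND A ≠ B.
A ⊆ B? Yes
A = B? No
A ⊂ B: Yes (A is a proper subset of B)

Yes, A ⊂ B


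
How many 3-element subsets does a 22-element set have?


C(n,k) = n! / (k!(n-k)!)
C(22,3) = 22! / (3!19!)
= 1540

C(22,3) = 1540


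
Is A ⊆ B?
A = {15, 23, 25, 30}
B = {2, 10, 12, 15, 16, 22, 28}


A ⊆ B means every element of A is in B.
Elements in A not in B: {23, 25, 30}
So A ⊄ B.

No, A ⊄ B


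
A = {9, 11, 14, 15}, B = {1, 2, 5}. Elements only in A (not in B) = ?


A = {9, 11, 14, 15}
B = {1, 2, 5}
Region: only in A (not in B)
Elements: {9, 11, 14, 15}

Elements only in A (not in B): {9, 11, 14, 15}


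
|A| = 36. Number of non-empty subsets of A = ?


Total subsets = 2^n = 2^36 = 68719476736
Non-empty subsets exclude the empty set: 2^n - 1
= 68719476736 - 1
= 68719476735

Number of non-empty subsets = 68719476735


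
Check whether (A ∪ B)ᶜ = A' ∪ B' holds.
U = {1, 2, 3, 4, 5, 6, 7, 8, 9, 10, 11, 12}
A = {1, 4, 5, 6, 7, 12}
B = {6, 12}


LHS: A ∪ B = {1, 4, 5, 6, 7, 12}
(A ∪ B)' = U \ (A ∪ B) = {2, 3, 8, 9, 10, 11}
A' = {2, 3, 8, 9, 10, 11}, B' = {1, 2, 3, 4, 5, 7, 8, 9, 10, 11}
Claimed RHS: A' ∪ B' = {1, 2, 3, 4, 5, 7, 8, 9, 10, 11}
Identity is INVALID: LHS = {2, 3, 8, 9, 10, 11} but the RHS claimed here equals {1, 2, 3, 4, 5, 7, 8, 9, 10, 11}. The correct form is (A ∪ B)' = A' ∩ B'.

Identity is invalid: (A ∪ B)' = {2, 3, 8, 9, 10, 11} but A' ∪ B' = {1, 2, 3, 4, 5, 7, 8, 9, 10, 11}. The correct De Morgan law is (A ∪ B)' = A' ∩ B'.


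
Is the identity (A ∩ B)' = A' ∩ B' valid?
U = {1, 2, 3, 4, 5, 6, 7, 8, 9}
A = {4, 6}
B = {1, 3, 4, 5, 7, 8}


LHS: A ∩ B = {4}
(A ∩ B)' = U \ (A ∩ B) = {1, 2, 3, 5, 6, 7, 8, 9}
A' = {1, 2, 3, 5, 7, 8, 9}, B' = {2, 6, 9}
Claimed RHS: A' ∩ B' = {2, 9}
Identity is INVALID: LHS = {1, 2, 3, 5, 6, 7, 8, 9} but the RHS claimed here equals {2, 9}. The correct form is (A ∩ B)' = A' ∪ B'.

Identity is invalid: (A ∩ B)' = {1, 2, 3, 5, 6, 7, 8, 9} but A' ∩ B' = {2, 9}. The correct De Morgan law is (A ∩ B)' = A' ∪ B'.


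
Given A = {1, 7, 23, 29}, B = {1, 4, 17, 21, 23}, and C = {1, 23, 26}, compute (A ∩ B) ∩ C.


A ∩ B = {1, 23}
(A ∩ B) ∩ C = {1, 23}

A ∩ B ∩ C = {1, 23}


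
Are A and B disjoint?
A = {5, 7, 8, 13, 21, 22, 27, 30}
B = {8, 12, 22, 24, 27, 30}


Disjoint means A ∩ B = ∅.
A ∩ B = {8, 22, 27, 30}
A ∩ B ≠ ∅, so A and B are NOT disjoint.

No, A and B are not disjoint (A ∩ B = {8, 22, 27, 30})


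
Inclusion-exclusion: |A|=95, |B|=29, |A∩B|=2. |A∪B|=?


|A ∪ B| = |A| + |B| - |A ∩ B|
= 95 + 29 - 2
= 122

|A ∪ B| = 122


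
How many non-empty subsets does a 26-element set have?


Total subsets = 2^n = 2^26 = 67108864
Non-empty subsets exclude the empty set: 2^n - 1
= 67108864 - 1
= 67108863

Number of non-empty subsets = 67108863


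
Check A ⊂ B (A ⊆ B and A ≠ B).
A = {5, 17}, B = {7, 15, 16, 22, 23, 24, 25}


A ⊂ B requires: A ⊆ B AND A ≠ B.
A ⊆ B? No
A ⊄ B, so A is not a proper subset.

No, A is not a proper subset of B


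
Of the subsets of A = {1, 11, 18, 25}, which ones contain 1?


A subset of A contains 1 iff the remaining 3 elements form any subset of A \ {1}.
Count: 2^(n-1) = 2^3 = 8
Subsets containing 1: {1}, {1, 11}, {1, 18}, {1, 25}, {1, 11, 18}, {1, 11, 25}, {1, 18, 25}, {1, 11, 18, 25}

Subsets containing 1 (8 total): {1}, {1, 11}, {1, 18}, {1, 25}, {1, 11, 18}, {1, 11, 25}, {1, 18, 25}, {1, 11, 18, 25}
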